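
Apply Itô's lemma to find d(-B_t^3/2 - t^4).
d(-B_t^3/2 - t^4) = (-3*B_t/2 - 4*t^3) dt + (-3*B_t^2/2) dB_t

Itô's formula for f(t, x): d f(t, B_t) = (f_t + (1/2) f_xx) dt + f_x dB_t. Compute partials of f(t, x) = -t^4 - x^3/2:
  f_t(t,x)  = -4*t^3
  f_x(t,x)  = -3*x^2/2
  f_xx(t,x) = -3*x
Assemble drift = f_t + (1/2) f_xx = -4*t^3 - 3*x/2 and diffusion = f_x = -3*x^2/2. Substituting x = B_t:
  d(-B_t^3/2 - t^4) = (-3*B_t/2 - 4*t^3) dt + (-3*B_t^2/2) dB_t.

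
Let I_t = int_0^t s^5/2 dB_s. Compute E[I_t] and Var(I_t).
E[I_t] = 0; Var(I_t) = t^11/44

The Itô integral of a deterministic integrand f(s) has mean 0 because each increment f(s) * (B_{s+ds} - B_s) has mean 0. By the Itô isometry:
  Var( int_0^t f(s) dB_s ) = E[ (int_0^t f(s) dB_s)^2 ] = int_0^t f(s)^2 ds.
Here f(s) = s^5/2, so f(s)^2 = s^10/4. Integrate:
  int_0^t (s^10/4) ds = t^11/44.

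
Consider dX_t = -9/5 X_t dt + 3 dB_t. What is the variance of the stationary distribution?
lim Var(X_t) = 5/2

The OU SDE dX = -theta X dt + sigma dB admits the integrating factor exp(theta t): d(exp(theta t) X_t) = sigma exp(theta t) dB_t. Integrating from 0 to t gives X_t = x_0 * exp(-theta t) + sigma * int_0^t exp(-theta (t-s)) dB_s for any initial x_0. The Itô integral has variance (by the Itô isometry) sigma^2 * int_0^t exp(-2 theta (t - s)) ds = sigma^2 * (1 - exp(-2 theta t)) / (2 theta), independent of x_0.
With theta = 9/5, sigma = 3:
  Var(X_t) = (3)^2 * (1 - exp(-2*9/5 t)) / (2 * 9/5) = 5/2 - 5*exp(-18*t/5)/2.
As t -> infinity, exp(-2*9/5 t) -> 0, so the stationary variance is sigma^2 / (2 theta) = 5/2.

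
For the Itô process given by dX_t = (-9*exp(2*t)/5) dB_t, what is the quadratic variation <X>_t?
<X>_t = 81*exp(4*t)/100 - 81/100

For an Itô process dX_t = a(t) dt + b(t) dB_t, the quadratic variation is <X>_t = int_0^t b(s)^2 ds (the drift term does not contribute). Here b(s) = -9*exp(2*s)/5, so
  b(s)^2 = 81*exp(4*s)/25.
Integrating from 0 to t:
  <X>_t = int_0^t (81*exp(4*s)/25) ds = 81*exp(4*t)/100 - 81/100.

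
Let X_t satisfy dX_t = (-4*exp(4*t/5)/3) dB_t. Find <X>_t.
<X>_t = 10*exp(8*t/5)/9 - 10/9

For an Itô process dX_t = a(t) dt + b(t) dB_t, the quadratic variation is <X>_t = int_0^t b(s)^2 ds (the drift term does not contribute). Here b(s) = -4*exp(4*s/5)/3, so
  b(s)^2 = 16*exp(8*s/5)/9.
Integrating from 0 to t:
  <X>_t = int_0^t (16*exp(8*s/5)/9) ds = 10*exp(8*t/5)/9 - 10/9.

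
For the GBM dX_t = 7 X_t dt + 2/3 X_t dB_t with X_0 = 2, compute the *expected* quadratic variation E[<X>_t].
E[<X>_t] = 8*exp(130*t/9)/65 - 8/65

<X>_t = int_0^t ((2/3) * X_s)^2 ds. Taking expectation inside the integral: E[<X>_t] = (2/3)^2 * int_0^t E[X_s^2] ds. For GBM, E[X_s^2] = x_0^2 * exp((2 mu + sigma^2) s). Integrating:
  E[<X>_t] = (2/3)^2 * 2^2 * (exp((2*7 + (2/3)^2) t) - 1) / (2*7 + (2/3)^2)
           = (2/3)^2 * 2^2 * (exp((130/9) t) - 1) / (130/9) = 8*exp(130*t/9)/65 - 8/65.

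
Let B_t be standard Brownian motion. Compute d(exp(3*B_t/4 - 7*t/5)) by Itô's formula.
d(exp(3*B_t/4 - 7*t/5)) = (-179*exp(3*B_t/4 - 7*t/5)/160) dt + (3*exp(3*B_t/4 - 7*t/5)/4) dB_t

Itô's formula for f(t, x): d f(t, B_t) = (f_t + (1/2) f_xx) dt + f_x dB_t. Compute partials of f(t, x) = exp(-7*t/5 + 3*x/4):
  f_t(t,x)  = -7*exp(-7*t/5 + 3*x/4)/5
  f_x(t,x)  = 3*exp(-7*t/5 + 3*x/4)/4
  f_xx(t,x) = 9*exp(-7*t/5 + 3*x/4)/16
Assemble drift = f_t + (1/2) f_xx = -179*exp(-7*t/5 + 3*x/4)/160 and diffusion = f_x = 3*exp(-7*t/5 + 3*x/4)/4. Substituting x = B_t:
  d(exp(3*B_t/4 - 7*t/5)) = (-179*exp(3*B_t/4 - 7*t/5)/160) dt + (3*exp(3*B_t/4 - 7*t/5)/4) dB_t.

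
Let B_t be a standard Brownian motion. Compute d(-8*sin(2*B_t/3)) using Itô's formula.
d(-8*sin(2*B_t/3)) = (16*sin(2*B_t/3)/9) dt + (-16*cos(2*B_t/3)/3) dB_t

Itô's formula for f(B_t) gives d f(B_t) = f'(B_t) dB_t + (1/2) f''(B_t) dt. Compute derivatives of f(x) = -8*sin(2*x/3):
  f'(x)  = -16*cos(2*x/3)/3
  f''(x) = 32*sin(2*x/3)/9
Substitute x = B_t and multiply the f'' term by 1/2:
  drift     = (1/2) * (32*sin(2*x/3)/9) evaluated at B_t = 16*sin(2*B_t/3)/9
  diffusion = (-16*cos(2*x/3)/3) evaluated at B_t = -16*cos(2*B_t/3)/3
Therefore d(-8*sin(2*B_t/3)) = (16*sin(2*B_t/3)/9) dt + (-16*cos(2*B_t/3)/3) dB_t.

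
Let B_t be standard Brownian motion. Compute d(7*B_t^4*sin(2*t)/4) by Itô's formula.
d(7*B_t^4*sin(2*t)/4) = (7*B_t^2*(B_t^2*cos(2*t) + 3*sin(2*t))/2) dt + (7*B_t^3*sin(2*t)) dB_t

Itô's formula for f(t, x): d f(t, B_t) = (f_t + (1/2) f_xx) dt + f_x dB_t. Compute partials of f(t, x) = 7*x^4*sin(2*t)/4:
  f_t(t,x)  = 7*x^4*cos(2*t)/2
  f_x(t,x)  = 7*x^3*sin(2*t)
  f_xx(t,x) = 21*x^2*sin(2*t)
Assemble drift = f_t + (1/2) f_xx = 7*x^2*(x^2*cos(2*t) + 3*sin(2*t))/2 and diffusion = f_x = 7*x^3*sin(2*t). Substituting x = B_t:
  d(7*B_t^4*sin(2*t)/4) = (7*B_t^2*(B_t^2*cos(2*t) + 3*sin(2*t))/2) dt + (7*B_t^3*sin(2*t)) dB_t.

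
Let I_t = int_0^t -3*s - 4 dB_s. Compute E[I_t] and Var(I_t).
E[I_t] = 0; Var(I_t) = t*(3*t^2 + 12*t + 16)

The Itô integral of a deterministic integrand f(s) has mean 0 because each increment f(s) * (B_{s+ds} - B_s) has mean 0. By the Itô isometry:
  Var( int_0^t f(s) dB_s ) = E[ (int_0^t f(s) dB_s)^2 ] = int_0^t f(s)^2 ds.
Here f(s) = -3*s - 4, so f(s)^2 = (3*s + 4)^2. Integrate:
  int_0^t ((3*s + 4)^2) ds = t*(3*t^2 + 12*t + 16).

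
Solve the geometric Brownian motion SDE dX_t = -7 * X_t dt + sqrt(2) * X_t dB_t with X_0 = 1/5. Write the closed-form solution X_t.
X_t = 1/5 * exp((-8) * t + (sqrt(2)) * B_t)

For GBM dX = mu X dt + sigma X dB with X_0 = x_0, apply Itô to Y = log X: dY = (mu - sigma^2/2) dt + sigma dB, so Y_t = log(x_0) + (mu - sigma^2/2) t + sigma B_t and hence X_t = x_0 * exp((mu - sigma^2/2) t + sigma B_t).
With mu = -7, sigma = sqrt(2), x_0 = 1/5, this gives:
  X_t = 1/5 * exp((-8) * t + (sqrt(2)) * B_t).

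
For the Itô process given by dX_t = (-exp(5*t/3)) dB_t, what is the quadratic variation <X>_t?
<X>_t = 3*exp(10*t/3)/10 - 3/10

For an Itô process dX_t = a(t) dt + b(t) dB_t, the quadratic variation is <X>_t = int_0^t b(s)^2 ds (the drift term does not contribute). Here b(s) = -exp(5*s/3), so
  b(s)^2 = exp(10*s/3).
Integrating from 0 to t:
  <X>_t = int_0^t (exp(10*s/3)) ds = 3*exp(10*t/3)/10 - 3/10.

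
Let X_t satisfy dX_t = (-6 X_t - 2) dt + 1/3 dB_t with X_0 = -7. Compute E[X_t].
E[X_t] = -1/3 - 20*exp(-6*t)/3

Taking expectations and using E[dB_t] = 0, the mean m(t) = E[X_t] satisfies the ODE m'(t) = a m(t) + b with m(0) = x_0. With a = -6, b = -2, x_0 = -7, the solution is
  m(t) = x_0 * exp(a t) + (b/a) * (exp(a t) - 1)
       = (-7) * exp((-6) t) + ((-2)/(-6)) * (exp((-6) t) - 1)
       = -1/3 - 20*exp(-6*t)/3.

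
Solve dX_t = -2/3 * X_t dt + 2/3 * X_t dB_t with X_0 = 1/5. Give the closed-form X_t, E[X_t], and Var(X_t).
X_t = 1/5 * exp((-8/9) t + (2/3) B_t); E[X_t] = exp(-2*t/3)/5; Var(X_t) = (exp(4*t/9) - 1)*exp(-4*t/3)/25

For GBM dX = mu X dt + sigma X dB with X_0 = x_0, apply Itô to Y = log X: dY = (mu - sigma^2/2) dt + sigma dB, so Y_t = log(x_0) + (mu - sigma^2/2) t + sigma B_t and hence X_t = x_0 * exp((mu - sigma^2/2) t + sigma B_t).
With mu = -2/3, sigma = 2/3, x_0 = 1/5, this gives:
  X_t = 1/5 * exp((-8/9) * t + (2/3) * B_t).
Since sigma*B_t ~ Normal(0, sigma^2 t), E[exp(sigma*B_t)] = exp(sigma^2 t / 2); so E[X_t] = x_0 * exp((mu - sigma^2/2) t) * exp(sigma^2 t / 2) = x_0 * exp(mu t) = exp(-2*t/3)/5.
Var(X_t) = E[X_t^2] - (E[X_t])^2 = x_0^2 * exp(2 mu t) * (exp(sigma^2 t) - 1) = (exp(4*t/9) - 1)*exp(-4*t/3)/25.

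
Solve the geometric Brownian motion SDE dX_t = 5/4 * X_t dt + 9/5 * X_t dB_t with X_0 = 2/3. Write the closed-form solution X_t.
X_t = 2/3 * exp((-37/100) * t + (9/5) * B_t)

For GBM dX = mu X dt + sigma X dB with X_0 = x_0, apply Itô to Y = log X: dY = (mu - sigma^2/2) dt + sigma dB, so Y_t = log(x_0) + (mu - sigma^2/2) t + sigma B_t and hence X_t = x_0 * exp((mu - sigma^2/2) t + sigma B_t).
With mu = 5/4, sigma = 9/5, x_0 = 2/3, this gives:
  X_t = 2/3 * exp((-37/100) * t + (9/5) * B_t).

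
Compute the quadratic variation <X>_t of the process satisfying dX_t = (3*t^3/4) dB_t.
<X>_t = 9*t^7/112

For an Itô process dX_t = a(t) dt + b(t) dB_t, the quadratic variation is <X>_t = int_0^t b(s)^2 ds (the drift term does not contribute). Here b(s) = 3*s^3/4, so
  b(s)^2 = 9*s^6/16.
Integrating from 0 to t:
  <X>_t = int_0^t (9*s^6/16) ds = 9*t^7/112.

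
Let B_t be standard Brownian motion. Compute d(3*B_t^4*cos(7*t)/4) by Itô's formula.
d(3*B_t^4*cos(7*t)/4) = (3*B_t^2*(-7*B_t^2*sin(7*t) + 6*cos(7*t))/4) dt + (3*B_t^3*cos(7*t)) dB_t

Itô's formula for f(t, x): d f(t, B_t) = (f_t + (1/2) f_xx) dt + f_x dB_t. Compute partials of f(t, x) = 3*x^4*cos(7*t)/4:
  f_t(t,x)  = -21*x^4*sin(7*t)/4
  f_x(t,x)  = 3*x^3*cos(7*t)
  f_xx(t,x) = 9*x^2*cos(7*t)
Assemble drift = f_t + (1/2) f_xx = 3*x^2*(-7*x^2*sin(7*t) + 6*cos(7*t))/4 and diffusion = f_x = 3*x^3*cos(7*t). Substituting x = B_t:
  d(3*B_t^4*cos(7*t)/4) = (3*B_t^2*(-7*B_t^2*sin(7*t) + 6*cos(7*t))/4) dt + (3*B_t^3*cos(7*t)) dB_t.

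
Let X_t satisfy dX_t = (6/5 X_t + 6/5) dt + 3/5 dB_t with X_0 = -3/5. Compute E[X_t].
E[X_t] = 2*exp(6*t/5)/5 - 1

Taking expectations and using E[dB_t] = 0, the mean m(t) = E[X_t] satisfies the ODE m'(t) = a m(t) + b with m(0) = x_0. With a = 6/5, b = 6/5, x_0 = -3/5, the solution is
  m(t) = x_0 * exp(a t) + (b/a) * (exp(a t) - 1)
       = (-3/5) * exp((6/5) t) + ((6/5)/(6/5)) * (exp((6/5) t) - 1)
       = 2*exp(6*t/5)/5 - 1.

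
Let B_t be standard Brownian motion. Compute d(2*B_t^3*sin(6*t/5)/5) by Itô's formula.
d(2*B_t^3*sin(6*t/5)/5) = (6*B_t*(2*B_t^2*cos(6*t/5) + 5*sin(6*t/5))/25) dt + (6*B_t^2*sin(6*t/5)/5) dB_t

Itô's formula for f(t, x): d f(t, B_t) = (f_t + (1/2) f_xx) dt + f_x dB_t. Compute partials of f(t, x) = 2*x^3*sin(6*t/5)/5:
  f_t(t,x)  = 12*x^3*cos(6*t/5)/25
  f_x(t,x)  = 6*x^2*sin(6*t/5)/5
  f_xx(t,x) = 12*x*sin(6*t/5)/5
Assemble drift = f_t + (1/2) f_xx = 6*x*(2*x^2*cos(6*t/5) + 5*sin(6*t/5))/25 and diffusion = f_x = 6*x^2*sin(6*t/5)/5. Substituting x = B_t:
  d(2*B_t^3*sin(6*t/5)/5) = (6*B_t*(2*B_t^2*cos(6*t/5) + 5*sin(6*t/5))/25) dt + (6*B_t^2*sin(6*t/5)/5) dB_t.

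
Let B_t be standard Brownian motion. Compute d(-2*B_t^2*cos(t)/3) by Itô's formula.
d(-2*B_t^2*cos(t)/3) = (2*B_t^2*sin(t)/3 - 2*cos(t)/3) dt + (-4*B_t*cos(t)/3) dB_t

Itô's formula for f(t, x): d f(t, B_t) = (f_t + (1/2) f_xx) dt + f_x dB_t. Compute partials of f(t, x) = -2*x^2*cos(t)/3:
  f_t(t,x)  = 2*x^2*sin(t)/3
  f_x(t,x)  = -4*x*cos(t)/3
  f_xx(t,x) = -4*cos(t)/3
Assemble drift = f_t + (1/2) f_xx = 2*x^2*sin(t)/3 - 2*cos(t)/3 and diffusion = f_x = -4*x*cos(t)/3. Substituting x = B_t:
  d(-2*B_t^2*cos(t)/3) = (2*B_t^2*sin(t)/3 - 2*cos(t)/3) dt + (-4*B_t*cos(t)/3) dB_t.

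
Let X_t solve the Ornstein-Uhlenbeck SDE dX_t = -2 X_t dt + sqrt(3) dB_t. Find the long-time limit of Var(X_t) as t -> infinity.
lim Var(X_t) = 3/4

The OU SDE dX = -theta X dt + sigma dB admits the integrating factor exp(theta t): d(exp(theta t) X_t) = sigma exp(theta t) dB_t. Integrating from 0 to t gives X_t = x_0 * exp(-theta t) + sigma * int_0^t exp(-theta (t-s)) dB_s for any initial x_0. The Itô integral has variance (by the Itô isometry) sigma^2 * int_0^t exp(-2 theta (t - s)) ds = sigma^2 * (1 - exp(-2 theta t)) / (2 theta), independent of x_0.
With theta = 2, sigma = sqrt(3):
  Var(X_t) = (sqrt(3))^2 * (1 - exp(-2*2 t)) / (2 * 2) = 3/4 - 3*exp(-4*t)/4.
As t -> infinity, exp(-2*2 t) -> 0, so the stationary variance is sigma^2 / (2 theta) = 3/4.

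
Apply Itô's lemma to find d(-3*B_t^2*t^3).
d(-3*B_t^2*t^3) = (3*t^2*(-3*B_t^2 - t)) dt + (-6*B_t*t^3) dB_t

Itô's formula for f(t, x): d f(t, B_t) = (f_t + (1/2) f_xx) dt + f_x dB_t. Compute partials of f(t, x) = -3*t^3*x^2:
  f_t(t,x)  = -9*t^2*x^2
  f_x(t,x)  = -6*t^3*x
  f_xx(t,x) = -6*t^3
Assemble drift = f_t + (1/2) f_xx = 3*t^2*(-t - 3*x^2) and diffusion = f_x = -6*t^3*x. Substituting x = B_t:
  d(-3*B_t^2*t^3) = (3*t^2*(-3*B_t^2 - t)) dt + (-6*B_t*t^3) dB_t.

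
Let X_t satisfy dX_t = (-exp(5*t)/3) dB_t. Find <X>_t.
<X>_t = exp(10*t)/90 - 1/90

For an Itô process dX_t = a(t) dt + b(t) dB_t, the quadratic variation is <X>_t = int_0^t b(s)^2 ds (the drift term does not contribute). Here b(s) = -exp(5*s)/3, so
  b(s)^2 = exp(10*s)/9.
Integrating from 0 to t:
  <X>_t = int_0^t (exp(10*s)/9) ds = exp(10*t)/90 - 1/90.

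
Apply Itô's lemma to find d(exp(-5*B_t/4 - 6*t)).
d(exp(-5*B_t/4 - 6*t)) = (-167*exp(-5*B_t/4 - 6*t)/32) dt + (-5*exp(-5*B_t/4 - 6*t)/4) dB_t

Itô's formula for f(t, x): d f(t, B_t) = (f_t + (1/2) f_xx) dt + f_x dB_t. Compute partials of f(t, x) = exp(-6*t - 5*x/4):
  f_t(t,x)  = -6*exp(-6*t - 5*x/4)
  f_x(t,x)  = -5*exp(-6*t - 5*x/4)/4
  f_xx(t,x) = 25*exp(-6*t - 5*x/4)/16
Assemble drift = f_t + (1/2) f_xx = -167*exp(-6*t - 5*x/4)/32 and diffusion = f_x = -5*exp(-6*t - 5*x/4)/4. Substituting x = B_t:
  d(exp(-5*B_t/4 - 6*t)) = (-167*exp(-5*B_t/4 - 6*t)/32) dt + (-5*exp(-5*B_t/4 - 6*t)/4) dB_t.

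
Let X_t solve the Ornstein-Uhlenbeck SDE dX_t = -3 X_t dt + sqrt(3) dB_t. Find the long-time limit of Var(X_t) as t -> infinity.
lim Var(X_t) = 1/2

The OU SDE dX = -theta X dt + sigma dB admits the integrating factor exp(theta t): d(exp(theta t) X_t) = sigma exp(theta t) dB_t. Integrating from 0 to t gives X_t = x_0 * exp(-theta t) + sigma * int_0^t exp(-theta (t-s)) dB_s for any initial x_0. The Itô integral has variance (by the Itô isometry) sigma^2 * int_0^t exp(-2 theta (t - s)) ds = sigma^2 * (1 - exp(-2 theta t)) / (2 theta), independent of x_0.
With theta = 3, sigma = sqrt(3):
  Var(X_t) = (sqrt(3))^2 * (1 - exp(-2*3 t)) / (2 * 3) = 1/2 - exp(-6*t)/2.
As t -> infinity, exp(-2*3 t) -> 0, so the stationary variance is sigma^2 / (2 theta) = 1/2.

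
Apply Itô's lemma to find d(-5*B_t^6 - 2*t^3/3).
d(-5*B_t^6 - 2*t^3/3) = (-75*B_t^4 - 2*t^2) dt + (-30*B_t^5) dB_t

Itô's formula for f(t, x): d f(t, B_t) = (f_t + (1/2) f_xx) dt + f_x dB_t. Compute partials of f(t, x) = -2*t^3/3 - 5*x^6:
  f_t(t,x)  = -2*t^2
  f_x(t,x)  = -30*x^5
  f_xx(t,x) = -150*x^4
Assemble drift = f_t + (1/2) f_xx = -2*t^2 - 75*x^4 and diffusion = f_x = -30*x^5. Substituting x = B_t:
  d(-5*B_t^6 - 2*t^3/3) = (-75*B_t^4 - 2*t^2) dt + (-30*B_t^5) dB_t.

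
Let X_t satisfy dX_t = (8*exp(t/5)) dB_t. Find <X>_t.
<X>_t = 160*exp(2*t/5) - 160

For an Itô process dX_t = a(t) dt + b(t) dB_t, the quadratic variation is <X>_t = int_0^t b(s)^2 ds (the drift term does not contribute). Here b(s) = 8*exp(s/5), so
  b(s)^2 = 64*exp(2*s/5).
Integrating from 0 to t:
  <X>_t = int_0^t (64*exp(2*s/5)) ds = 160*exp(2*t/5) - 160.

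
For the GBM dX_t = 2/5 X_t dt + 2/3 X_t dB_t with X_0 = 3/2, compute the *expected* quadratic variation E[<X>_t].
E[<X>_t] = 45*exp(56*t/45)/56 - 45/56

<X>_t = int_0^t ((2/3) * X_s)^2 ds. Taking expectation inside the integral: E[<X>_t] = (2/3)^2 * int_0^t E[X_s^2] ds. For GBM, E[X_s^2] = x_0^2 * exp((2 mu + sigma^2) s). Integrating:
  E[<X>_t] = (2/3)^2 * (3/2)^2 * (exp((2*(2/5) + (2/3)^2) t) - 1) / (2*(2/5) + (2/3)^2)
           = (2/3)^2 * (3/2)^2 * (exp((56/45) t) - 1) / (56/45) = 45*exp(56*t/45)/56 - 45/56.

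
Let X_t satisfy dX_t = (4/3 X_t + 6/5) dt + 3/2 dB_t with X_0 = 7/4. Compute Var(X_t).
Var(X_t) = 27*exp(8*t/3)/32 - 27/32

The variance V(t) = Var(X_t) satisfies V'(t) = 2 a V(t) + c^2 with V(0) = 0 (drift coefficient is linear in X, diffusion is constant). With a = 4/3, c = 3/2, the solution is
  V(t) = (c^2 / (2 a)) * (exp(2 a t) - 1)
       = ((3/2)^2 / (2*(4/3))) * (exp((8/3) t) - 1)
       = 27*exp(8*t/3)/32 - 27/32.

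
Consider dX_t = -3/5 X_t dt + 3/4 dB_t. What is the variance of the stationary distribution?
lim Var(X_t) = 15/32

The OU SDE dX = -theta X dt + sigma dB admits the integrating factor exp(theta t): d(exp(theta t) X_t) = sigma exp(theta t) dB_t. Integrating from 0 to t gives X_t = x_0 * exp(-theta t) + sigma * int_0^t exp(-theta (t-s)) dB_s for any initial x_0. The Itô integral has variance (by the Itô isometry) sigma^2 * int_0^t exp(-2 theta (t - s)) ds = sigma^2 * (1 - exp(-2 theta t)) / (2 theta), independent of x_0.
With theta = 3/5, sigma = 3/4:
  Var(X_t) = (3/4)^2 * (1 - exp(-2*3/5 t)) / (2 * 3/5) = 15/32 - 15*exp(-6*t/5)/32.
As t -> infinity, exp(-2*3/5 t) -> 0, so the stationary variance is sigma^2 / (2 theta) = 15/32.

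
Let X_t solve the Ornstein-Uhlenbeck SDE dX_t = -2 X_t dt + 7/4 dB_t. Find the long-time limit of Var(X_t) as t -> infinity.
lim Var(X_t) = 49/64

The OU SDE dX = -theta X dt + sigma dB admits the integrating factor exp(theta t): d(exp(theta t) X_t) = sigma exp(theta t) dB_t. Integrating from 0 to t gives X_t = x_0 * exp(-theta t) + sigma * int_0^t exp(-theta (t-s)) dB_s for any initial x_0. The Itô integral has variance (by the Itô isometry) sigma^2 * int_0^t exp(-2 theta (t - s)) ds = sigma^2 * (1 - exp(-2 theta t)) / (2 theta), independent of x_0.
With theta = 2, sigma = 7/4:
  Var(X_t) = (7/4)^2 * (1 - exp(-2*2 t)) / (2 * 2) = 49/64 - 49*exp(-4*t)/64.
As t -> infinity, exp(-2*2 t) -> 0, so the stationary variance is sigma^2 / (2 theta) = 49/64.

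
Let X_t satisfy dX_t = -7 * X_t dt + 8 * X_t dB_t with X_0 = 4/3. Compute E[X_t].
E[X_t] = 4*exp(-7*t)/3

For GBM dX = mu X dt + sigma X dB with X_0 = x_0, apply Itô to Y = log X: dY = (mu - sigma^2/2) dt + sigma dB, so Y_t = log(x_0) + (mu - sigma^2/2) t + sigma B_t and hence X_t = x_0 * exp((mu - sigma^2/2) t + sigma B_t).
With mu = -7, sigma = 8, x_0 = 4/3, this gives:
  X_t = 4/3 * exp((-39) * t + (8) * B_t).
Since sigma*B_t ~ Normal(0, sigma^2 t), E[exp(sigma*B_t)] = exp(sigma^2 t / 2); so E[X_t] = x_0 * exp((mu - sigma^2/2) t) * exp(sigma^2 t / 2) = x_0 * exp(mu t) = 4*exp(-7*t)/3.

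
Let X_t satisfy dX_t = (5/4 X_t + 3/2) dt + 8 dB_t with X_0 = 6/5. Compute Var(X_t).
Var(X_t) = 128*exp(5*t/2)/5 - 128/5

The variance V(t) = Var(X_t) satisfies V'(t) = 2 a V(t) + c^2 with V(0) = 0 (drift coefficient is linear in X, diffusion is constant). With a = 5/4, c = 8, the solution is
  V(t) = (c^2 / (2 a)) * (exp(2 a t) - 1)
       = (8^2 / (2*(5/4))) * (exp((5/2) t) - 1)
       = 128*exp(5*t/2)/5 - 128/5.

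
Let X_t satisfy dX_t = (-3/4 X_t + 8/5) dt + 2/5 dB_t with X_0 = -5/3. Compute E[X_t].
E[X_t] = 32/15 - 19*exp(-3*t/4)/5

Taking expectations and using E[dB_t] = 0, the mean m(t) = E[X_t] satisfies the ODE m'(t) = a m(t) + b with m(0) = x_0. With a = -3/4, b = 8/5, x_0 = -5/3, the solution is
  m(t) = x_0 * exp(a t) + (b/a) * (exp(a t) - 1)
       = (-5/3) * exp((-3/4) t) + ((8/5)/(-3/4)) * (exp((-3/4) t) - 1)
       = 32/15 - 19*exp(-3*t/4)/5.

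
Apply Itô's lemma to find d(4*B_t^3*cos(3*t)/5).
d(4*B_t^3*cos(3*t)/5) = (12*B_t*(-B_t^2*sin(3*t) + cos(3*t))/5) dt + (12*B_t^2*cos(3*t)/5) dB_t

Itô's formula for f(t, x): d f(t, B_t) = (f_t + (1/2) f_xx) dt + f_x dB_t. Compute partials of f(t, x) = 4*x^3*cos(3*t)/5:
  f_t(t,x)  = -12*x^3*sin(3*t)/5
  f_x(t,x)  = 12*x^2*cos(3*t)/5
  f_xx(t,x) = 24*x*cos(3*t)/5
Assemble drift = f_t + (1/2) f_xx = 12*x*(-x^2*sin(3*t) + cos(3*t))/5 and diffusion = f_x = 12*x^2*cos(3*t)/5. Substituting x = B_t:
  d(4*B_t^3*cos(3*t)/5) = (12*B_t*(-B_t^2*sin(3*t) + cos(3*t))/5) dt + (12*B_t^2*cos(3*t)/5) dB_t.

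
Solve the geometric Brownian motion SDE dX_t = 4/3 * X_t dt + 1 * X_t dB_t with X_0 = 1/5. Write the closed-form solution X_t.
X_t = 1/5 * exp((5/6) * t + (1) * B_t)

For GBM dX = mu X dt + sigma X dB with X_0 = x_0, apply Itô to Y = log X: dY = (mu - sigma^2/2) dt + sigma dB, so Y_t = log(x_0) + (mu - sigma^2/2) t + sigma B_t and hence X_t = x_0 * exp((mu - sigma^2/2) t + sigma B_t).
With mu = 4/3, sigma = 1, x_0 = 1/5, this gives:
  X_t = 1/5 * exp((5/6) * t + (1) * B_t).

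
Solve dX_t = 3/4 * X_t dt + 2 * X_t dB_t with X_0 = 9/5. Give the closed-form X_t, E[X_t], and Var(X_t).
X_t = 9/5 * exp((-5/4) t + (2) B_t); E[X_t] = 9*exp(3*t/4)/5; Var(X_t) = 81*(exp(4*t) - 1)*exp(3*t/2)/25

For GBM dX = mu X dt + sigma X dB with X_0 = x_0, apply Itô to Y = log X: dY = (mu - sigma^2/2) dt + sigma dB, so Y_t = log(x_0) + (mu - sigma^2/2) t + sigma B_t and hence X_t = x_0 * exp((mu - sigma^2/2) t + sigma B_t).
With mu = 3/4, sigma = 2, x_0 = 9/5, this gives:
  X_t = 9/5 * exp((-5/4) * t + (2) * B_t).
Since sigma*B_t ~ Normal(0, sigma^2 t), E[exp(sigma*B_t)] = exp(sigma^2 t / 2); so E[X_t] = x_0 * exp((mu - sigma^2/2) t) * exp(sigma^2 t / 2) = x_0 * exp(mu t) = 9*exp(3*t/4)/5.
Var(X_t) = E[X_t^2] - (E[X_t])^2 = x_0^2 * exp(2 mu t) * (exp(sigma^2 t) - 1) = 81*(exp(4*t) - 1)*exp(3*t/2)/25.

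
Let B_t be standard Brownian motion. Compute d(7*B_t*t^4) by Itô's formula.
d(7*B_t*t^4) = (28*B_t*t^3) dt + (7*t^4) dB_t

Itô's formula for f(t, x): d f(t, B_t) = (f_t + (1/2) f_xx) dt + f_x dB_t. Compute partials of f(t, x) = 7*t^4*x:
  f_t(t,x)  = 28*t^3*x
  f_x(t,x)  = 7*t^4
  f_xx(t,x) = 0
Assemble drift = f_t + (1/2) f_xx = 28*t^3*x and diffusion = f_x = 7*t^4. Substituting x = B_t:
  d(7*B_t*t^4) = (28*B_t*t^3) dt + (7*t^4) dB_t.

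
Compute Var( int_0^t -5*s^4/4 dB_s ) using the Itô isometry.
Var = 25*t^9/144

The Itô integral of a deterministic integrand f(s) has mean 0 because each increment f(s) * (B_{s+ds} - B_s) has mean 0. By the Itô isometry:
  Var( int_0^t f(s) dB_s ) = E[ (int_0^t f(s) dB_s)^2 ] = int_0^t f(s)^2 ds.
Here f(s) = -5*s^4/4, so f(s)^2 = 25*s^8/16. Integrate:
  int_0^t (25*s^8/16) ds = 25*t^9/144.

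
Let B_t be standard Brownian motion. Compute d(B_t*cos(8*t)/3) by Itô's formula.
d(B_t*cos(8*t)/3) = (-8*B_t*sin(8*t)/3) dt + (cos(8*t)/3) dB_t

Itô's formula for f(t, x): d f(t, B_t) = (f_t + (1/2) f_xx) dt + f_x dB_t. Compute partials of f(t, x) = x*cos(8*t)/3:
  f_t(t,x)  = -8*x*sin(8*t)/3
  f_x(t,x)  = cos(8*t)/3
  f_xx(t,x) = 0
Assemble drift = f_t + (1/2) f_xx = -8*x*sin(8*t)/3 and diffusion = f_x = cos(8*t)/3. Substituting x = B_t:
  d(B_t*cos(8*t)/3) = (-8*B_t*sin(8*t)/3) dt + (cos(8*t)/3) dB_t.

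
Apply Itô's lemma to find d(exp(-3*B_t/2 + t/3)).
d(exp(-3*B_t/2 + t/3)) = (35*exp(-3*B_t/2 + t/3)/24) dt + (-3*exp(-3*B_t/2 + t/3)/2) dB_t

Itô's formula for f(t, x): d f(t, B_t) = (f_t + (1/2) f_xx) dt + f_x dB_t. Compute partials of f(t, x) = exp(t/3 - 3*x/2):
  f_t(t,x)  = exp(t/3 - 3*x/2)/3
  f_x(t,x)  = -3*exp(t/3 - 3*x/2)/2
  f_xx(t,x) = 9*exp(t/3 - 3*x/2)/4
Assemble drift = f_t + (1/2) f_xx = 35*exp(t/3 - 3*x/2)/24 and diffusion = f_x = -3*exp(t/3 - 3*x/2)/2. Substituting x = B_t:
  d(exp(-3*B_t/2 + t/3)) = (35*exp(-3*B_t/2 + t/3)/24) dt + (-3*exp(-3*B_t/2 + t/3)/2) dB_t.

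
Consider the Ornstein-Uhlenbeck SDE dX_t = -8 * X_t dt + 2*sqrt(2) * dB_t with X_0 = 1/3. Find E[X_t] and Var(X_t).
E[X_t] = exp(-8*t)/3; Var(X_t) = 1/2 - exp(-16*t)/2

The OU SDE dX = -theta X dt + sigma dB admits the integrating factor exp(theta t): d(exp(theta t) X_t) = sigma exp(theta t) dB_t. Integrating from 0 to t:
  X_t = x_0 * exp(-theta t) + sigma * int_0^t exp(-theta (t-s)) dB_s.
The Itô integral has mean 0 and (by the Itô isometry) variance sigma^2 * int_0^t exp(-2 theta (t - s)) ds = sigma^2 * (1 - exp(-2 theta t)) / (2 theta).
With theta = 8, sigma = 2*sqrt(2), x_0 = 1/3:
  E[X_t] = 1/3 * exp(-8 t) = exp(-8*t)/3
  Var(X_t) = (2*sqrt(2))^2 * (1 - exp(-2*8 t)) / (2 * 8) = 1/2 - exp(-16*t)/2.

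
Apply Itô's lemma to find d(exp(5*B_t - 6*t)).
d(exp(5*B_t - 6*t)) = (13*exp(5*B_t - 6*t)/2) dt + (5*exp(5*B_t - 6*t)) dB_t

Itô's formula for f(t, x): d f(t, B_t) = (f_t + (1/2) f_xx) dt + f_x dB_t. Compute partials of f(t, x) = exp(-6*t + 5*x):
  f_t(t,x)  = -6*exp(-6*t + 5*x)
  f_x(t,x)  = 5*exp(-6*t + 5*x)
  f_xx(t,x) = 25*exp(-6*t + 5*x)
Assemble drift = f_t + (1/2) f_xx = 13*exp(-6*t + 5*x)/2 and diffusion = f_x = 5*exp(-6*t + 5*x). Substituting x = B_t:
  d(exp(5*B_t - 6*t)) = (13*exp(5*B_t - 6*t)/2) dt + (5*exp(5*B_t - 6*t)) dB_t.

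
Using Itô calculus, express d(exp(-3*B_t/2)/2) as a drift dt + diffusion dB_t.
d(exp(-3*B_t/2)/2) = (9*exp(-3*B_t/2)/16) dt + (-3*exp(-3*B_t/2)/4) dB_t

Itô's formula for f(B_t) gives d f(B_t) = f'(B_t) dB_t + (1/2) f''(B_t) dt. Compute derivatives of f(x) = exp(-3*x/2)/2:
  f'(x)  = -3*exp(-3*x/2)/4
  f''(x) = 9*exp(-3*x/2)/8
Substitute x = B_t and multiply the f'' term by 1/2:
  drift     = (1/2) * (9*exp(-3*x/2)/8) evaluated at B_t = 9*exp(-3*B_t/2)/16
  diffusion = (-3*exp(-3*x/2)/4) evaluated at B_t = -3*exp(-3*B_t/2)/4
Therefore d(exp(-3*B_t/2)/2) = (9*exp(-3*B_t/2)/16) dt + (-3*exp(-3*B_t/2)/4) dB_t.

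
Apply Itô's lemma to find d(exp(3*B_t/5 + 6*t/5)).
d(exp(3*B_t/5 + 6*t/5)) = (69*exp(3*B_t/5 + 6*t/5)/50) dt + (3*exp(3*B_t/5 + 6*t/5)/5) dB_t

Itô's formula for f(t, x): d f(t, B_t) = (f_t + (1/2) f_xx) dt + f_x dB_t. Compute partials of f(t, x) = exp(6*t/5 + 3*x/5):
  f_t(t,x)  = 6*exp(6*t/5 + 3*x/5)/5
  f_x(t,x)  = 3*exp(6*t/5 + 3*x/5)/5
  f_xx(t,x) = 9*exp(6*t/5 + 3*x/5)/25
Assemble drift = f_t + (1/2) f_xx = 69*exp(6*t/5 + 3*x/5)/50 and diffusion = f_x = 3*exp(6*t/5 + 3*x/5)/5. Substituting x = B_t:
  d(exp(3*B_t/5 + 6*t/5)) = (69*exp(3*B_t/5 + 6*t/5)/50) dt + (3*exp(3*B_t/5 + 6*t/5)/5) dB_t.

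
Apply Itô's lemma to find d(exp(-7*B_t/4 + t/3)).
d(exp(-7*B_t/4 + t/3)) = (179*exp(-7*B_t/4 + t/3)/96) dt + (-7*exp(-7*B_t/4 + t/3)/4) dB_t

Itô's formula for f(t, x): d f(t, B_t) = (f_t + (1/2) f_xx) dt + f_x dB_t. Compute partials of f(t, x) = exp(t/3 - 7*x/4):
  f_t(t,x)  = exp(t/3 - 7*x/4)/3
  f_x(t,x)  = -7*exp(t/3 - 7*x/4)/4
  f_xx(t,x) = 49*exp(t/3 - 7*x/4)/16
Assemble drift = f_t + (1/2) f_xx = 179*exp(t/3 - 7*x/4)/96 and diffusion = f_x = -7*exp(t/3 - 7*x/4)/4. Substituting x = B_t:
  d(exp(-7*B_t/4 + t/3)) = (179*exp(-7*B_t/4 + t/3)/96) dt + (-7*exp(-7*B_t/4 + t/3)/4) dB_t.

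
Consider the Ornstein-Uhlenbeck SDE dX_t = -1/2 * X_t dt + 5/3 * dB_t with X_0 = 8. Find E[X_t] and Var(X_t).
E[X_t] = 8*exp(-t/2); Var(X_t) = 25/9 - 25*exp(-t)/9

The OU SDE dX = -theta X dt + sigma dB admits the integrating factor exp(theta t): d(exp(theta t) X_t) = sigma exp(theta t) dB_t. Integrating from 0 to t:
  X_t = x_0 * exp(-theta t) + sigma * int_0^t exp(-theta (t-s)) dB_s.
The Itô integral has mean 0 and (by the Itô isometry) variance sigma^2 * int_0^t exp(-2 theta (t - s)) ds = sigma^2 * (1 - exp(-2 theta t)) / (2 theta).
With theta = 1/2, sigma = 5/3, x_0 = 8:
  E[X_t] = 8 * exp(-1/2 t) = 8*exp(-t/2)
  Var(X_t) = (5/3)^2 * (1 - exp(-2*1/2 t)) / (2 * 1/2) = 25/9 - 25*exp(-t)/9.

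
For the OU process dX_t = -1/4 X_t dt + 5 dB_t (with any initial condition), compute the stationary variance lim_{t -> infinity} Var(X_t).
lim Var(X_t) = 50

The OU SDE dX = -theta X dt + sigma dB admits the integrating factor exp(theta t): d(exp(theta t) X_t) = sigma exp(theta t) dB_t. Integrating from 0 to t gives X_t = x_0 * exp(-theta t) + sigma * int_0^t exp(-theta (t-s)) dB_s for any initial x_0. The Itô integral has variance (by the Itô isometry) sigma^2 * int_0^t exp(-2 theta (t - s)) ds = sigma^2 * (1 - exp(-2 theta t)) / (2 theta), independent of x_0.
With theta = 1/4, sigma = 5:
  Var(X_t) = (5)^2 * (1 - exp(-2*1/4 t)) / (2 * 1/4) = 50 - 50*exp(-t/2).
As t -> infinity, exp(-2*1/4 t) -> 0, so the stationary variance is sigma^2 / (2 theta) = 50.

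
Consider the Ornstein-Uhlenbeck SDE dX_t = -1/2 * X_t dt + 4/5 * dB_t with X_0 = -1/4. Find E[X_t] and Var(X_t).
E[X_t] = -exp(-t/2)/4; Var(X_t) = 16/25 - 16*exp(-t)/25

The OU SDE dX = -theta X dt + sigma dB admits the integrating factor exp(theta t): d(exp(theta t) X_t) = sigma exp(theta t) dB_t. Integrating from 0 to t:
  X_t = x_0 * exp(-theta t) + sigma * int_0^t exp(-theta (t-s)) dB_s.
The Itô integral has mean 0 and (by the Itô isometry) variance sigma^2 * int_0^t exp(-2 theta (t - s)) ds = sigma^2 * (1 - exp(-2 theta t)) / (2 theta).
With theta = 1/2, sigma = 4/5, x_0 = -1/4:
  E[X_t] = -1/4 * exp(-1/2 t) = -exp(-t/2)/4
  Var(X_t) = (4/5)^2 * (1 - exp(-2*1/2 t)) / (2 * 1/2) = 16/25 - 16*exp(-t)/25.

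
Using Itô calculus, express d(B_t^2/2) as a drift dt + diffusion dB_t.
d(B_t^2/2) = (1/2) dt + (B_t) dB_t

Itô's formula for f(B_t) gives d f(B_t) = f'(B_t) dB_t + (1/2) f''(B_t) dt. Compute derivatives of f(x) = x^2/2:
  f'(x)  = x
  f''(x) = 1
Substitute x = B_t and multiply the f'' term by 1/2:
  drift     = (1/2) * (1) evaluated at B_t = 1/2
  diffusion = (x) evaluated at B_t = B_t
Therefore d(B_t^2/2) = (1/2) dt + (B_t) dB_t.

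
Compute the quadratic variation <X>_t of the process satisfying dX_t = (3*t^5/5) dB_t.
<X>_t = 9*t^11/275

For an Itô process dX_t = a(t) dt + b(t) dB_t, the quadratic variation is <X>_t = int_0^t b(s)^2 ds (the drift term does not contribute). Here b(s) = 3*s^5/5, so
  b(s)^2 = 9*s^10/25.
Integrating from 0 to t:
  <X>_t = int_0^t (9*s^10/25) ds = 9*t^11/275.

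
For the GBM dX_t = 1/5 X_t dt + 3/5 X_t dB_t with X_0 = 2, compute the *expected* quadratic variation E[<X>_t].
E[<X>_t] = 36*exp(19*t/25)/19 - 36/19

<X>_t = int_0^t ((3/5) * X_s)^2 ds. Taking expectation inside the integral: E[<X>_t] = (3/5)^2 * int_0^t E[X_s^2] ds. For GBM, E[X_s^2] = x_0^2 * exp((2 mu + sigma^2) s). Integrating:
  E[<X>_t] = (3/5)^2 * 2^2 * (exp((2*(1/5) + (3/5)^2) t) - 1) / (2*(1/5) + (3/5)^2)
           = (3/5)^2 * 2^2 * (exp((19/25) t) - 1) / (19/25) = 36*exp(19*t/25)/19 - 36/19.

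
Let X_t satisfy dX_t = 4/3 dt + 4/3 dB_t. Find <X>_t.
<X>_t = 16*t/9

For an Itô process dX_t = a(t) dt + b(t) dB_t, the quadratic variation is <X>_t = int_0^t b(s)^2 ds (the drift term does not contribute). Here b(s) = 4/3, so
  b(s)^2 = 16/9.
Integrating from 0 to t:
  <X>_t = int_0^t (16/9) ds = 16*t/9.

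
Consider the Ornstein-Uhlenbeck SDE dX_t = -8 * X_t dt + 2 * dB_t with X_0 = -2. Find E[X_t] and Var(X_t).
E[X_t] = -2*exp(-8*t); Var(X_t) = 1/4 - exp(-16*t)/4

The OU SDE dX = -theta X dt + sigma dB admits the integrating factor exp(theta t): d(exp(theta t) X_t) = sigma exp(theta t) dB_t. Integrating from 0 to t:
  X_t = x_0 * exp(-theta t) + sigma * int_0^t exp(-theta (t-s)) dB_s.
The Itô integral has mean 0 and (by the Itô isometry) variance sigma^2 * int_0^t exp(-2 theta (t - s)) ds = sigma^2 * (1 - exp(-2 theta t)) / (2 theta).
With theta = 8, sigma = 2, x_0 = -2:
  E[X_t] = -2 * exp(-8 t) = -2*exp(-8*t)
  Var(X_t) = (2)^2 * (1 - exp(-2*8 t)) / (2 * 8) = 1/4 - exp(-16*t)/4.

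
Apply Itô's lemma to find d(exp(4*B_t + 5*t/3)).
d(exp(4*B_t + 5*t/3)) = (29*exp(4*B_t + 5*t/3)/3) dt + (4*exp(4*B_t + 5*t/3)) dB_t

Itô's formula for f(t, x): d f(t, B_t) = (f_t + (1/2) f_xx) dt + f_x dB_t. Compute partials of f(t, x) = exp(5*t/3 + 4*x):
  f_t(t,x)  = 5*exp(5*t/3 + 4*x)/3
  f_x(t,x)  = 4*exp(5*t/3 + 4*x)
  f_xx(t,x) = 16*exp(5*t/3 + 4*x)
Assemble drift = f_t + (1/2) f_xx = 29*exp(5*t/3 + 4*x)/3 and diffusion = f_x = 4*exp(5*t/3 + 4*x). Substituting x = B_t:
  d(exp(4*B_t + 5*t/3)) = (29*exp(4*B_t + 5*t/3)/3) dt + (4*exp(4*B_t + 5*t/3)) dB_t.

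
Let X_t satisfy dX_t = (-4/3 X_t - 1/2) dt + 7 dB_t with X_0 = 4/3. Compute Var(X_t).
Var(X_t) = 147/8 - 147*exp(-8*t/3)/8

The variance V(t) = Var(X_t) satisfies V'(t) = 2 a V(t) + c^2 with V(0) = 0 (drift coefficient is linear in X, diffusion is constant). With a = -4/3, c = 7, the solution is
  V(t) = (c^2 / (2 a)) * (exp(2 a t) - 1)
       = (7^2 / (2*(-4/3))) * (exp((-8/3) t) - 1)
       = 147/8 - 147*exp(-8*t/3)/8.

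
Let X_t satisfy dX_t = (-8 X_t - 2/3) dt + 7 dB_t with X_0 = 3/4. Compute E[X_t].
E[X_t] = -1/12 + 5*exp(-8*t)/6

Taking expectations and using E[dB_t] = 0, the mean m(t) = E[X_t] satisfies the ODE m'(t) = a m(t) + b with m(0) = x_0. With a = -8, b = -2/3, x_0 = 3/4, the solution is
  m(t) = x_0 * exp(a t) + (b/a) * (exp(a t) - 1)
       = (3/4) * exp((-8) t) + ((-2/3)/(-8)) * (exp((-8) t) - 1)
       = -1/12 + 5*exp(-8*t)/6.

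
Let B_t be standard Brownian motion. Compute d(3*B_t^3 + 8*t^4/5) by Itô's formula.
d(3*B_t^3 + 8*t^4/5) = (9*B_t + 32*t^3/5) dt + (9*B_t^2) dB_t

Itô's formula for f(t, x): d f(t, B_t) = (f_t + (1/2) f_xx) dt + f_x dB_t. Compute partials of f(t, x) = 8*t^4/5 + 3*x^3:
  f_t(t,x)  = 32*t^3/5
  f_x(t,x)  = 9*x^2
  f_xx(t,x) = 18*x
Assemble drift = f_t + (1/2) f_xx = 32*t^3/5 + 9*x and diffusion = f_x = 9*x^2. Substituting x = B_t:
  d(3*B_t^3 + 8*t^4/5) = (9*B_t + 32*t^3/5) dt + (9*B_t^2) dB_t.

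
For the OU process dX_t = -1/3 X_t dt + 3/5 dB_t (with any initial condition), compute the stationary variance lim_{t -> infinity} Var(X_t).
lim Var(X_t) = 27/50

The OU SDE dX = -theta X dt + sigma dB admits the integrating factor exp(theta t): d(exp(theta t) X_t) = sigma exp(theta t) dB_t. Integrating from 0 to t gives X_t = x_0 * exp(-theta t) + sigma * int_0^t exp(-theta (t-s)) dB_s for any initial x_0. The Itô integral has variance (by the Itô isometry) sigma^2 * int_0^t exp(-2 theta (t - s)) ds = sigma^2 * (1 - exp(-2 theta t)) / (2 theta), independent of x_0.
With theta = 1/3, sigma = 3/5:
  Var(X_t) = (3/5)^2 * (1 - exp(-2*1/3 t)) / (2 * 1/3) = 27/50 - 27*exp(-2*t/3)/50.
As t -> infinity, exp(-2*1/3 t) -> 0, so the stationary variance is sigma^2 / (2 theta) = 27/50.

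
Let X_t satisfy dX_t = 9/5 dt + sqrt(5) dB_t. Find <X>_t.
<X>_t = 5*t

For an Itô process dX_t = a(t) dt + b(t) dB_t, the quadratic variation is <X>_t = int_0^t b(s)^2 ds (the drift term does not contribute). Here b(s) = sqrt(5), so
  b(s)^2 = 5.
Integrating from 0 to t:
  <X>_t = int_0^t (5) ds = 5*t.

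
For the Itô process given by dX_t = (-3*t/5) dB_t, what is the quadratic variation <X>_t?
<X>_t = 3*t^3/25

For an Itô process dX_t = a(t) dt + b(t) dB_t, the quadratic variation is <X>_t = int_0^t b(s)^2 ds (the drift term does not contribute). Here b(s) = -3*s/5, so
  b(s)^2 = 9*s^2/25.
Integrating from 0 to t:
  <X>_t = int_0^t (9*s^2/25) ds = 3*t^3/25.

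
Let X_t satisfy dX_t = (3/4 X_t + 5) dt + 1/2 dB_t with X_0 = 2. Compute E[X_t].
E[X_t] = 26*exp(3*t/4)/3 - 20/3

Taking expectations and using E[dB_t] = 0, the mean m(t) = E[X_t] satisfies the ODE m'(t) = a m(t) + b with m(0) = x_0. With a = 3/4, b = 5, x_0 = 2, the solution is
  m(t) = x_0 * exp(a t) + (b/a) * (exp(a t) - 1)
       = 2 * exp((3/4) t) + (5/(3/4)) * (exp((3/4) t) - 1)
       = 26*exp(3*t/4)/3 - 20/3.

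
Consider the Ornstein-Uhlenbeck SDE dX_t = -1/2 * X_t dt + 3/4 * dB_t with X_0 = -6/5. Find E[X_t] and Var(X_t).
E[X_t] = -6*exp(-t/2)/5; Var(X_t) = 9/16 - 9*exp(-t)/16

The OU SDE dX = -theta X dt + sigma dB admits the integrating factor exp(theta t): d(exp(theta t) X_t) = sigma exp(theta t) dB_t. Integrating from 0 to t:
  X_t = x_0 * exp(-theta t) + sigma * int_0^t exp(-theta (t-s)) dB_s.
The Itô integral has mean 0 and (by the Itô isometry) variance sigma^2 * int_0^t exp(-2 theta (t - s)) ds = sigma^2 * (1 - exp(-2 theta t)) / (2 theta).
With theta = 1/2, sigma = 3/4, x_0 = -6/5:
  E[X_t] = -6/5 * exp(-1/2 t) = -6*exp(-t/2)/5
  Var(X_t) = (3/4)^2 * (1 - exp(-2*1/2 t)) / (2 * 1/2) = 9/16 - 9*exp(-t)/16.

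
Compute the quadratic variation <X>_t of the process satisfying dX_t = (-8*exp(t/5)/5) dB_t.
<X>_t = 32*exp(2*t/5)/5 - 32/5

For an Itô process dX_t = a(t) dt + b(t) dB_t, the quadratic variation is <X>_t = int_0^t b(s)^2 ds (the drift term does not contribute). Here b(s) = -8*exp(s/5)/5, so
  b(s)^2 = 64*exp(2*s/5)/25.
Integrating from 0 to t:
  <X>_t = int_0^t (64*exp(2*s/5)/25) ds = 32*exp(2*t/5)/5 - 32/5.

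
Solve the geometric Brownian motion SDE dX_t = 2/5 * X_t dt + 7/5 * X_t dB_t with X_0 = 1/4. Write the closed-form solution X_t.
X_t = 1/4 * exp((-29/50) * t + (7/5) * B_t)

For GBM dX = mu X dt + sigma X dB with X_0 = x_0, apply Itô to Y = log X: dY = (mu - sigma^2/2) dt + sigma dB, so Y_t = log(x_0) + (mu - sigma^2/2) t + sigma B_t and hence X_t = x_0 * exp((mu - sigma^2/2) t + sigma B_t).
With mu = 2/5, sigma = 7/5, x_0 = 1/4, this gives:
  X_t = 1/4 * exp((-29/50) * t + (7/5) * B_t).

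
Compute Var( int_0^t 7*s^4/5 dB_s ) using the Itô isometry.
Var = 49*t^9/225

The Itô integral of a deterministic integrand f(s) has mean 0 because each increment f(s) * (B_{s+ds} - B_s) has mean 0. By the Itô isometry:
  Var( int_0^t f(s) dB_s ) = E[ (int_0^t f(s) dB_s)^2 ] = int_0^t f(s)^2 ds.
Here f(s) = 7*s^4/5, so f(s)^2 = 49*s^8/25. Integrate:
  int_0^t (49*s^8/25) ds = 49*t^9/225.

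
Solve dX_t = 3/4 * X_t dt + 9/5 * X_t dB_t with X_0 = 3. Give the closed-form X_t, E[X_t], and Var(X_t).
X_t = 3 * exp((-87/100) t + (9/5) B_t); E[X_t] = 3*exp(3*t/4); Var(X_t) = 9*(exp(81*t/25) - 1)*exp(3*t/2)

For GBM dX = mu X dt + sigma X dB with X_0 = x_0, apply Itô to Y = log X: dY = (mu - sigma^2/2) dt + sigma dB, so Y_t = log(x_0) + (mu - sigma^2/2) t + sigma B_t and hence X_t = x_0 * exp((mu - sigma^2/2) t + sigma B_t).
With mu = 3/4, sigma = 9/5, x_0 = 3, this gives:
  X_t = 3 * exp((-87/100) * t + (9/5) * B_t).
Since sigma*B_t ~ Normal(0, sigma^2 t), E[exp(sigma*B_t)] = exp(sigma^2 t / 2); so E[X_t] = x_0 * exp((mu - sigma^2/2) t) * exp(sigma^2 t / 2) = x_0 * exp(mu t) = 3*exp(3*t/4).
Var(X_t) = E[X_t^2] - (E[X_t])^2 = x_0^2 * exp(2 mu t) * (exp(sigma^2 t) - 1) = 9*(exp(81*t/25) - 1)*exp(3*t/2).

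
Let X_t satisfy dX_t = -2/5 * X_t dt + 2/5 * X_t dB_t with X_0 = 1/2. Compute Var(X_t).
Var(X_t) = (exp(4*t/25) - 1)*exp(-4*t/5)/4

For GBM dX = mu X dt + sigma X dB with X_0 = x_0, apply Itô to Y = log X: dY = (mu - sigma^2/2) dt + sigma dB, so Y_t = log(x_0) + (mu - sigma^2/2) t + sigma B_t and hence X_t = x_0 * exp((mu - sigma^2/2) t + sigma B_t).
With mu = -2/5, sigma = 2/5, x_0 = 1/2, this gives:
  X_t = 1/2 * exp((-12/25) * t + (2/5) * B_t).
Since sigma*B_t ~ Normal(0, sigma^2 t), E[exp(sigma*B_t)] = exp(sigma^2 t / 2); so E[X_t] = x_0 * exp((mu - sigma^2/2) t) * exp(sigma^2 t / 2) = x_0 * exp(mu t) = exp(-2*t/5)/2.
Var(X_t) = E[X_t^2] - (E[X_t])^2 = x_0^2 * exp(2 mu t) * (exp(sigma^2 t) - 1) = (exp(4*t/25) - 1)*exp(-4*t/5)/4.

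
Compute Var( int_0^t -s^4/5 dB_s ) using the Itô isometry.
Var = t^9/225

The Itô integral of a deterministic integrand f(s) has mean 0 because each increment f(s) * (B_{s+ds} - B_s) has mean 0. By the Itô isometry:
  Var( int_0^t f(s) dB_s ) = E[ (int_0^t f(s) dB_s)^2 ] = int_0^t f(s)^2 ds.
Here f(s) = -s^4/5, so f(s)^2 = s^8/25. Integrate:
  int_0^t (s^8/25) ds = t^9/225.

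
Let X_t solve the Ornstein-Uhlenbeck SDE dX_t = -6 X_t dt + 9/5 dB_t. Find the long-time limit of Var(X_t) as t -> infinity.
lim Var(X_t) = 27/100

The OU SDE dX = -theta X dt + sigma dB admits the integrating factor exp(theta t): d(exp(theta t) X_t) = sigma exp(theta t) dB_t. Integrating from 0 to t gives X_t = x_0 * exp(-theta t) + sigma * int_0^t exp(-theta (t-s)) dB_s for any initial x_0. The Itô integral has variance (by the Itô isometry) sigma^2 * int_0^t exp(-2 theta (t - s)) ds = sigma^2 * (1 - exp(-2 theta t)) / (2 theta), independent of x_0.
With theta = 6, sigma = 9/5:
  Var(X_t) = (9/5)^2 * (1 - exp(-2*6 t)) / (2 * 6) = 27/100 - 27*exp(-12*t)/100.
As t -> infinity, exp(-2*6 t) -> 0, so the stationary variance is sigma^2 / (2 theta) = 27/100.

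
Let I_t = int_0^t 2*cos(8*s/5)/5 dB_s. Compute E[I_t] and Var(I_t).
E[I_t] = 0; Var(I_t) = 2*t/25 + sin(8*t/5)*cos(8*t/5)/20

The Itô integral of a deterministic integrand f(s) has mean 0 because each increment f(s) * (B_{s+ds} - B_s) has mean 0. By the Itô isometry:
  Var( int_0^t f(s) dB_s ) = E[ (int_0^t f(s) dB_s)^2 ] = int_0^t f(s)^2 ds.
Here f(s) = 2*cos(8*s/5)/5, so f(s)^2 = 4*cos(8*s/5)^2/25. Integrate:
  int_0^t (4*cos(8*s/5)^2/25) ds = 2*t/25 + sin(8*t/5)*cos(8*t/5)/20.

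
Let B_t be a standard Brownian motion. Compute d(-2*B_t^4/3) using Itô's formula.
d(-2*B_t^4/3) = (-4*B_t^2) dt + (-8*B_t^3/3) dB_t

Itô's formula for f(B_t) gives d f(B_t) = f'(B_t) dB_t + (1/2) f''(B_t) dt. Compute derivatives of f(x) = -2*x^4/3:
  f'(x)  = -8*x^3/3
  f''(x) = -8*x^2
Substitute x = B_t and multiply the f'' term by 1/2:
  drift     = (1/2) * (-8*x^2) evaluated at B_t = -4*B_t^2
  diffusion = (-8*x^3/3) evaluated at B_t = -8*B_t^3/3
Therefore d(-2*B_t^4/3) = (-4*B_t^2) dt + (-8*B_t^3/3) dB_t.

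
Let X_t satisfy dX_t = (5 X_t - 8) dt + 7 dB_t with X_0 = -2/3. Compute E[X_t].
E[X_t] = 8/5 - 34*exp(5*t)/15

Taking expectations and using E[dB_t] = 0, the mean m(t) = E[X_t] satisfies the ODE m'(t) = a m(t) + b with m(0) = x_0. With a = 5, b = -8, x_0 = -2/3, the solution is
  m(t) = x_0 * exp(a t) + (b/a) * (exp(a t) - 1)
       = (-2/3) * exp(5 t) + ((-8)/5) * (exp(5 t) - 1)
       = 8/5 - 34*exp(5*t)/15.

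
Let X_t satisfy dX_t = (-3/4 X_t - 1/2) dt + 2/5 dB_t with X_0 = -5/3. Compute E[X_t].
E[X_t] = -2/3 - exp(-3*t/4)

Taking expectations and using E[dB_t] = 0, the mean m(t) = E[X_t] satisfies the ODE m'(t) = a m(t) + b with m(0) = x_0. With a = -3/4, b = -1/2, x_0 = -5/3, the solution is
  m(t) = x_0 * exp(a t) + (b/a) * (exp(a t) - 1)
       = (-5/3) * exp((-3/4) t) + ((-1/2)/(-3/4)) * (exp((-3/4) t) - 1)
       = -2/3 - exp(-3*t/4).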